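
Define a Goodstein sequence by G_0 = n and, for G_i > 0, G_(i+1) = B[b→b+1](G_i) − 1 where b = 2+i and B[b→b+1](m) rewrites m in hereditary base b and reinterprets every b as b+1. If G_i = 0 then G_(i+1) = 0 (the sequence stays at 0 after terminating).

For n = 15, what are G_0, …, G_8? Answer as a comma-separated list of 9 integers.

step 0: 15 = 2^(2 + 1) + 2^2 + 2 + 1; sub 3 for 2: 3^(3 + 1) + 3^3 + 3 + 1; = 112; G_1 = 112−1 = 111
step 1: 111 = 3^(3 + 1) + 3^3 + 3; sub 4 for 3: 4^(4 + 1) + 4^4 + 4; = 1284; G_2 = 1284−1 = 1283
step 2: 1283 = 4^(4 + 1) + 4^4 + 3; sub 5 for 4: 5^(5 + 1) + 5^5 + 3; = 18753; G_3 = 18753−1 = 18752
step 3: 18752 = 5^(5 + 1) + 5^5 + 2; sub 6 for 5: 6^(6 + 1) + 6^6 + 2; = 326594; G_4 = 326594−1 = 326593
step 4: 326593 = 6^(6 + 1) + 6^6 + 1; sub 7 for 6: 7^(7 + 1) + 7^7 + 1; = 6588345; G_5 = 6588345−1 = 6588344
step 5: 6588344 = 7^(7 + 1) + 7^7; sub 8 for 7: 8^(8 + 1) + 8^8; = 150994944; G_6 = 150994944−1 = 150994943
step 6: 150994943 = 8^(8 + 1) + 7·8^7 + 7·8^6 + 7·8^5 + 7·8^4 + 7·8^3 + 7·8^2 + 7·8 + 7; sub 9 for 8: 9^(9 + 1) + 7·9^7 + 7·9^6 + 7·9^5 + 7·9^4 + 7·9^3 + 7·9^2 + 7·9 + 7; = 3524450281; G_7 = 3524450281−1 = 3524450280
step 7: 3524450280 = 9^(9 + 1) + 7·9^7 + 7·9^6 + 7·9^5 + 7·9^4 + 7·9^3 + 7·9^2 + 7·9 + 6; sub 10 for 9: 10^(10 + 1) + 7·10^7 + 7·10^6 + 7·10^5 + 7·10^4 + 7·10^3 + 7·10^2 + 7·10 + 6; = 100077777776; G_8 = 100077777776−1 = 100077777775

15, 111, 1283, 18752, 326593, 6588344, 150994943, 3524450280, 100077777775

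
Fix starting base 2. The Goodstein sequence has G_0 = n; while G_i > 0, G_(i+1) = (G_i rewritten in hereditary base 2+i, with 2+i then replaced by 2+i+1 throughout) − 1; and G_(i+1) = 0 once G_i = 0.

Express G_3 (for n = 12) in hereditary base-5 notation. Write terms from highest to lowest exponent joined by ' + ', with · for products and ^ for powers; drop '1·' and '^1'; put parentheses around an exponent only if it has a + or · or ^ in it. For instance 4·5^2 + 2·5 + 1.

5^(5 + 1) + 2·5^2 + 2·5

(0) 12|_2 = 2^(2 + 1) + 2^2 ↦ 3^(3 + 1) + 3^3|_3 = 108 ⇒ 107
(1) 107|_3 = 3^(3 + 1) + 2·3^2 + 2·3 + 2 ↦ 4^(4 + 1) + 2·4^2 + 2·4 + 2|_4 = 1066 ⇒ 1065
(2) 1065|_4 = 4^(4 + 1) + 2·4^2 + 2·4 + 1 ↦ 5^(5 + 1) + 2·5^2 + 2·5 + 1|_5 = 15686 ⇒ 15685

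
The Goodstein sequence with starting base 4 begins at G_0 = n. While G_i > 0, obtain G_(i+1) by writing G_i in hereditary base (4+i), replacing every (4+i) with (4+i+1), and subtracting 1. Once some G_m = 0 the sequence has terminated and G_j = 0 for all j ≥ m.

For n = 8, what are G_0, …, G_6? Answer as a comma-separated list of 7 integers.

G_0 = 8. HB_4(8) = 2·4. Bump = 10. G_1 = 9.
G_1 = 9. HB_5(9) = 5 + 4. Bump = 10. G_2 = 9.
G_2 = 9. HB_6(9) = 6 + 3. Bump = 10. G_3 = 9.
G_3 = 9. HB_7(9) = 7 + 2. Bump = 10. G_4 = 9.
G_4 = 9. HB_8(9) = 8 + 1. Bump = 10. G_5 = 9.
G_5 = 9. HB_9(9) = 9. Bump = 10. G_6 = 9.

8, 9, 9, 9, 9, 9, 9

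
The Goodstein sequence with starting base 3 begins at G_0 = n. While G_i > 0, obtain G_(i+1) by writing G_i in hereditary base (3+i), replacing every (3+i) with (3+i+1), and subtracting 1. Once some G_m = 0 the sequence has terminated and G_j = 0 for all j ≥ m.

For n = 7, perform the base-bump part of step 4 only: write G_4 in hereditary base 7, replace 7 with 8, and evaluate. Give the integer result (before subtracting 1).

G_0 = 7. HB_3(7) = 2·3 + 1. Bump = 9. G_1 = 8.
G_1 = 8. HB_4(8) = 2·4. Bump = 10. G_2 = 9.
G_2 = 9. HB_5(9) = 5 + 4. Bump = 10. G_3 = 9.
G_3 = 9. HB_6(9) = 6 + 3. Bump = 10. G_4 = 9.

10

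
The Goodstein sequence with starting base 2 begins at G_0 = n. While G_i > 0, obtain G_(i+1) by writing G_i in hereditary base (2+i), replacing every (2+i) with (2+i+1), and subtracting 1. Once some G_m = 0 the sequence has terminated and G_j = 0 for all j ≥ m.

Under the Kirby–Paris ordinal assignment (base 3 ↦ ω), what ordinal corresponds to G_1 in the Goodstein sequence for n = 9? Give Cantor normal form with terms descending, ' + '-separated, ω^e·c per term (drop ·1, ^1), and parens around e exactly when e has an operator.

ω^(ω + 1)

step 0: 9 = 2^(2 + 1) + 1; sub 3 for 2: 3^(3 + 1) + 1; = 82; G_1 = 82−1 = 81
step 1: 81 = 3^(3 + 1); sub 4 for 3: 4^(4 + 1); = 1024; G_2 = 1024−1 = 1023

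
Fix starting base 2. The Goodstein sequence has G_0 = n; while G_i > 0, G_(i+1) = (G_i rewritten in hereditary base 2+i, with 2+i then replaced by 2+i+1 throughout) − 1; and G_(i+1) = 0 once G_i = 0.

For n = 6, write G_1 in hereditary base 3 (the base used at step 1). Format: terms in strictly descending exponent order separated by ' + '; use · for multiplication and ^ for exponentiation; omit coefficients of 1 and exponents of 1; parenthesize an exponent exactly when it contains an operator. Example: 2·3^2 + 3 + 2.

3^3 + 2

[0] 6 ≡ 2^2 + 2 (base 2). Lift 3: 30. −1: 29.
[1] 29 ≡ 3^3 + 2 (base 3). Lift 4: 258. −1: 257.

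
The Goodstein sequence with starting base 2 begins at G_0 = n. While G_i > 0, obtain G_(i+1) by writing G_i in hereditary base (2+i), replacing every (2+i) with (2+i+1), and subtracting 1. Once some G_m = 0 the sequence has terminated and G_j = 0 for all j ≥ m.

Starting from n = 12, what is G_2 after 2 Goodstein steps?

1065

G_0=12  [base 2] 2^(2 + 1) + 2^2  →[2↦3]→  3^(3 + 1) + 3^3 = 108  −1 ⇒ G_1=107
G_1=107  [base 3] 3^(3 + 1) + 2·3^2 + 2·3 + 2  →[3↦4]→  4^(4 + 1) + 2·4^2 + 2·4 + 2 = 1066  −1 ⇒ G_2=1065
G_2=1065  [base 4] 4^(4 + 1) + 2·4^2 + 2·4 + 1  →[4↦5]→  5^(5 + 1) + 2·5^2 + 2·5 + 1 = 15686  −1 ⇒ G_3=15685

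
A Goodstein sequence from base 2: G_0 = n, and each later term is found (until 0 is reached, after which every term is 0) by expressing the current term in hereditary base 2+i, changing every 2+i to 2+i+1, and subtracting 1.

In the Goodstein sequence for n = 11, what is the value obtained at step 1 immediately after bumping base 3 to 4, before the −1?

1028

(0) 11|_2 = 2^(2 + 1) + 2 + 1 ↦ 3^(3 + 1) + 3 + 1|_3 = 85 ⇒ 84
(1) 84|_3 = 3^(3 + 1) + 3 ↦ 4^(4 + 1) + 4|_4 = 1028 ⇒ 1027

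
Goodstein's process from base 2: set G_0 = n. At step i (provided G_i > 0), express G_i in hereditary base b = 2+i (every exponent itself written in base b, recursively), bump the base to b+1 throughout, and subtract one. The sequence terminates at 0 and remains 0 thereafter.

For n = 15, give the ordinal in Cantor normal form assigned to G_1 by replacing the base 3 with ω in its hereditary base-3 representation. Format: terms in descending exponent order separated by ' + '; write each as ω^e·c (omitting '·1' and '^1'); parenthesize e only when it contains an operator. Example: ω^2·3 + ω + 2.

G_0=15  [base 2] 2^(2 + 1) + 2^2 + 2 + 1  →[2↦3]→  3^(3 + 1) + 3^3 + 3 + 1 = 112  −1 ⇒ G_1=111
G_1=111  [base 3] 3^(3 + 1) + 3^3 + 3  →[3↦4]→  4^(4 + 1) + 4^4 + 4 = 1284  −1 ⇒ G_2=1283

ω^(ω + 1) + ω^ω + ω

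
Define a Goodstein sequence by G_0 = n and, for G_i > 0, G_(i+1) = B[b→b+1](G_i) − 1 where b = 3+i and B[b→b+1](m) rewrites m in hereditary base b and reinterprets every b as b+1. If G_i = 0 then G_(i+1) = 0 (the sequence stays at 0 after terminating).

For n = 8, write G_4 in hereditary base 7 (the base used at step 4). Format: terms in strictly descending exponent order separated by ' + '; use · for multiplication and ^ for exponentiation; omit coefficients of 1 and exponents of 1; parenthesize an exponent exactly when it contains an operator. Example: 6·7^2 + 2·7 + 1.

7 + 4

step 0: 8 = 2·3 + 2; sub 4 for 3: 2·4 + 2; = 10; G_1 = 10−1 = 9
step 1: 9 = 2·4 + 1; sub 5 for 4: 2·5 + 1; = 11; G_2 = 11−1 = 10
step 2: 10 = 2·5; sub 6 for 5: 2·6; = 12; G_3 = 12−1 = 11
step 3: 11 = 6 + 5; sub 7 for 6: 7 + 5; = 12; G_4 = 12−1 = 11
step 4: 11 = 7 + 4; sub 8 for 7: 8 + 4; = 12; G_5 = 12−1 = 11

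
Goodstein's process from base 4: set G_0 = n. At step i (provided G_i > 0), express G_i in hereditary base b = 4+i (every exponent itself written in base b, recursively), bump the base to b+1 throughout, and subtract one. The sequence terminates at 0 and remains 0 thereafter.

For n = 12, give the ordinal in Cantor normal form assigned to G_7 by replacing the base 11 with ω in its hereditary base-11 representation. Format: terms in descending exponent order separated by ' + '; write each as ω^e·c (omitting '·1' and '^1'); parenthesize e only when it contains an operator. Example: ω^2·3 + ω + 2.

ω + 8

G_0=12  [base 4] 3·4  →[4↦5]→  3·5 = 15  −1 ⇒ G_1=14
G_1=14  [base 5] 2·5 + 4  →[5↦6]→  2·6 + 4 = 16  −1 ⇒ G_2=15
G_2=15  [base 6] 2·6 + 3  →[6↦7]→  2·7 + 3 = 17  −1 ⇒ G_3=16
G_3=16  [base 7] 2·7 + 2  →[7↦8]→  2·8 + 2 = 18  −1 ⇒ G_4=17
G_4=17  [base 8] 2·8 + 1  →[8↦9]→  2·9 + 1 = 19  −1 ⇒ G_5=18
G_5=18  [base 9] 2·9  →[9↦10]→  2·10 = 20  −1 ⇒ G_6=19
G_6=19  [base 10] 10 + 9  →[10↦11]→  11 + 9 = 20  −1 ⇒ G_7=19
G_7=19  [base 11] 11 + 8  →[11↦12]→  12 + 8 = 20  −1 ⇒ G_8=19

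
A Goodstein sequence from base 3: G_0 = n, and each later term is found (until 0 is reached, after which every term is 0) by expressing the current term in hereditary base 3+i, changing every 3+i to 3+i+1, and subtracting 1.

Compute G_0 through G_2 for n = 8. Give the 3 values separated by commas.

8, 9, 10

[0] 8 ≡ 2·3 + 2 (base 3). Lift 4: 10. −1: 9.
[1] 9 ≡ 2·4 + 1 (base 4). Lift 5: 11. −1: 10.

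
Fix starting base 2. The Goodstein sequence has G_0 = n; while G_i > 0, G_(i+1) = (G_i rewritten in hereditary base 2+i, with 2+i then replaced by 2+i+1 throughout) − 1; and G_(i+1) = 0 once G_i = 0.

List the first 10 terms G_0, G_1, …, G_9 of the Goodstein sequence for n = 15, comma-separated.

15, 111, 1283, 18752, 326593, 6588344, 150994943, 3524450280, 100077777775, 3138578427934

[0] 15 ≡ 2^(2 + 1) + 2^2 + 2 + 1 (base 2). Lift 3: 112. −1: 111.
[1] 111 ≡ 3^(3 + 1) + 3^3 + 3 (base 3). Lift 4: 1284. −1: 1283.
[2] 1283 ≡ 4^(4 + 1) + 4^4 + 3 (base 4). Lift 5: 18753. −1: 18752.
[3] 18752 ≡ 5^(5 + 1) + 5^5 + 2 (base 5). Lift 6: 326594. −1: 326593.
[4] 326593 ≡ 6^(6 + 1) + 6^6 + 1 (base 6). Lift 7: 6588345. −1: 6588344.
[5] 6588344 ≡ 7^(7 + 1) + 7^7 (base 7). Lift 8: 150994944. −1: 150994943.
[6] 150994943 ≡ 8^(8 + 1) + 7·8^7 + 7·8^6 + 7·8^5 + 7·8^4 + 7·8^3 + 7·8^2 + 7·8 + 7 (base 8). Lift 9: 3524450281. −1: 3524450280.
[7] 3524450280 ≡ 9^(9 + 1) + 7·9^7 + 7·9^6 + 7·9^5 + 7·9^4 + 7·9^3 + 7·9^2 + 7·9 + 6 (base 9). Lift 10: 100077777776. −1: 100077777775.
[8] 100077777775 ≡ 10^(10 + 1) + 7·10^7 + 7·10^6 + 7·10^5 + 7·10^4 + 7·10^3 + 7·10^2 + 7·10 + 5 (base 10). Lift 11: 3138578427935. −1: 3138578427934.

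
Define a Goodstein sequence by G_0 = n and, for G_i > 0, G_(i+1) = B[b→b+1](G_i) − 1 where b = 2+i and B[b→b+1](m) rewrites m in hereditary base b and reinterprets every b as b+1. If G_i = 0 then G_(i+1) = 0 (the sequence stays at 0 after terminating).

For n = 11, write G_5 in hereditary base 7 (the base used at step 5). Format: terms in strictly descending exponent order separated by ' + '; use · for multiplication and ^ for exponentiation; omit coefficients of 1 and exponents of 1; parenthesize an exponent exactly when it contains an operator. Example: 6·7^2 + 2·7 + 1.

7^(7 + 1)

(0) 11|_2 = 2^(2 + 1) + 2 + 1 ↦ 3^(3 + 1) + 3 + 1|_3 = 85 ⇒ 84
(1) 84|_3 = 3^(3 + 1) + 3 ↦ 4^(4 + 1) + 4|_4 = 1028 ⇒ 1027
(2) 1027|_4 = 4^(4 + 1) + 3 ↦ 5^(5 + 1) + 3|_5 = 15628 ⇒ 15627
(3) 15627|_5 = 5^(5 + 1) + 2 ↦ 6^(6 + 1) + 2|_6 = 279938 ⇒ 279937
(4) 279937|_6 = 6^(6 + 1) + 1 ↦ 7^(7 + 1) + 1|_7 = 5764802 ⇒ 5764801
(5) 5764801|_7 = 7^(7 + 1) ↦ 8^(8 + 1)|_8 = 134217728 ⇒ 134217727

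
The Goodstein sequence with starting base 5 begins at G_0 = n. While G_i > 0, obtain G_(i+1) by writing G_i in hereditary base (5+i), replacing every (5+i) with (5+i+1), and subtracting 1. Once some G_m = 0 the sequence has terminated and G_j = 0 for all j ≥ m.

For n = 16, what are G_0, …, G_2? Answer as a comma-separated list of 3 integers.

[0] 16 ≡ 3·5 + 1 (base 5). Lift 6: 19. −1: 18.
[1] 18 ≡ 3·6 (base 6). Lift 7: 21. −1: 20.

16, 18, 20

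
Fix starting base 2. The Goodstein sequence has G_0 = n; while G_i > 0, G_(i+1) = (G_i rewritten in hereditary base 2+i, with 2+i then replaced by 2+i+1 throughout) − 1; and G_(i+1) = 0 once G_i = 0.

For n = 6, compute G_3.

3125

[0] 6 ≡ 2^2 + 2 (base 2). Lift 3: 30. −1: 29.
[1] 29 ≡ 3^3 + 2 (base 3). Lift 4: 258. −1: 257.
[2] 257 ≡ 4^4 + 1 (base 4). Lift 5: 3126. −1: 3125.
[3] 3125 ≡ 5^5 (base 5). Lift 6: 46656. −1: 46655.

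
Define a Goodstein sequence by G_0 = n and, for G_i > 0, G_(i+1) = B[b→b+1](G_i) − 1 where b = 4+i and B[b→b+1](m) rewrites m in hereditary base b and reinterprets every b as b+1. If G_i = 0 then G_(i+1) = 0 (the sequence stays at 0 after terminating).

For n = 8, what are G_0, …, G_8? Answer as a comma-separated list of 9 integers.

(0) 8|_4 = 2·4 ↦ 2·5|_5 = 10 ⇒ 9
(1) 9|_5 = 5 + 4 ↦ 6 + 4|_6 = 10 ⇒ 9
(2) 9|_6 = 6 + 3 ↦ 7 + 3|_7 = 10 ⇒ 9
(3) 9|_7 = 7 + 2 ↦ 8 + 2|_8 = 10 ⇒ 9
(4) 9|_8 = 8 + 1 ↦ 9 + 1|_9 = 10 ⇒ 9
(5) 9|_9 = 9 ↦ 10|_10 = 10 ⇒ 9
(6) 9|_10 = 9 ↦ 9|_11 = 9 ⇒ 8
(7) 8|_11 = 8 ↦ 8|_12 = 8 ⇒ 7

8, 9, 9, 9, 9, 9, 9, 8, 7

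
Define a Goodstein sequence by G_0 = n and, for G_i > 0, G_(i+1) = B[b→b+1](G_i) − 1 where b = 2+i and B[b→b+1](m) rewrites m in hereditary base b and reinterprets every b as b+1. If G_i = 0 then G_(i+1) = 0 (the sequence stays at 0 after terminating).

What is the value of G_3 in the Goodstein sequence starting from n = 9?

9842

i=0: 9 = 2^(2 + 1) + 1 (b=2); 2→3: 3^(3 + 1) + 1 = 82; 82−1 = 81
i=1: 81 = 3^(3 + 1) (b=3); 3→4: 4^(4 + 1) = 1024; 1024−1 = 1023
i=2: 1023 = 3·4^4 + 3·4^3 + 3·4^2 + 3·4 + 3 (b=4); 4→5: 3·5^5 + 3·5^3 + 3·5^2 + 3·5 + 3 = 9843; 9843−1 = 9842
i=3: 9842 = 3·5^5 + 3·5^3 + 3·5^2 + 3·5 + 2 (b=5); 5→6: 3·6^6 + 3·6^3 + 3·6^2 + 3·6 + 2 = 140744; 140744−1 = 140743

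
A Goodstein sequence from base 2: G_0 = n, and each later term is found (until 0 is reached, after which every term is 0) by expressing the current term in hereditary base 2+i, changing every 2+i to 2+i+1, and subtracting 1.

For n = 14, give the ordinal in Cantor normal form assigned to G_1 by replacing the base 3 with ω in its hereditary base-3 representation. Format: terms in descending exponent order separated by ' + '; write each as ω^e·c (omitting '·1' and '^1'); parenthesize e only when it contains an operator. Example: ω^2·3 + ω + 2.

ω^(ω + 1) + ω^ω + 2

i=0: 14 = 2^(2 + 1) + 2^2 + 2 (b=2); 2→3: 3^(3 + 1) + 3^3 + 3 = 111; 111−1 = 110
i=1: 110 = 3^(3 + 1) + 3^3 + 2 (b=3); 3→4: 4^(4 + 1) + 4^4 + 2 = 1282; 1282−1 = 1281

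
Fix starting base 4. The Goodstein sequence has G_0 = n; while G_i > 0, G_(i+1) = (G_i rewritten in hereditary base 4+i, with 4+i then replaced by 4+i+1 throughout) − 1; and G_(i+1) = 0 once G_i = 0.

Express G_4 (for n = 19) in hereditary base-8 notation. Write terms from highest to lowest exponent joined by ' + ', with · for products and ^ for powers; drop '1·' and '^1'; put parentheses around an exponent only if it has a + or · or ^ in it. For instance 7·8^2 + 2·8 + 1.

7·8 + 7

base 4: 19 = 4^2 + 3; at 5: 5^2 + 3 = 28; next = 27
base 5: 27 = 5^2 + 2; at 6: 6^2 + 2 = 38; next = 37
base 6: 37 = 6^2 + 1; at 7: 7^2 + 1 = 50; next = 49
base 7: 49 = 7^2; at 8: 8^2 = 64; next = 63
base 8: 63 = 7·8 + 7; at 9: 7·9 + 7 = 70; next = 69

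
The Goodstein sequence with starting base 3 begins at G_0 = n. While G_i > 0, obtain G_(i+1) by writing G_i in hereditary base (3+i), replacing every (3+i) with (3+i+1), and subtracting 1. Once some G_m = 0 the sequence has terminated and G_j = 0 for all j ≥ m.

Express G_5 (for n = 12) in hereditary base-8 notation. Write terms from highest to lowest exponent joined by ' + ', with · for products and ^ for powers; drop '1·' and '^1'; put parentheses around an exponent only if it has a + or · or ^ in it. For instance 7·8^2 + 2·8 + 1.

[0] 12 ≡ 3^2 + 3 (base 3). Lift 4: 20. −1: 19.
[1] 19 ≡ 4^2 + 3 (base 4). Lift 5: 28. −1: 27.
[2] 27 ≡ 5^2 + 2 (base 5). Lift 6: 38. −1: 37.
[3] 37 ≡ 6^2 + 1 (base 6). Lift 7: 50. −1: 49.
[4] 49 ≡ 7^2 (base 7). Lift 8: 64. −1: 63.
[5] 63 ≡ 7·8 + 7 (base 8). Lift 9: 70. −1: 69.

7·8 + 7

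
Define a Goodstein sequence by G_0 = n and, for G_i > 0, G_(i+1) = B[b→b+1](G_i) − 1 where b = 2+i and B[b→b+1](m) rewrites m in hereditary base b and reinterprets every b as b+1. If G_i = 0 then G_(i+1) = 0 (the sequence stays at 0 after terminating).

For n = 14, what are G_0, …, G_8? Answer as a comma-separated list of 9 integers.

14, 110, 1281, 18750, 326591, 5862840, 134404971, 3487116548, 100000555551

(0) 14|_2 = 2^(2 + 1) + 2^2 + 2 ↦ 3^(3 + 1) + 3^3 + 3|_3 = 111 ⇒ 110
(1) 110|_3 = 3^(3 + 1) + 3^3 + 2 ↦ 4^(4 + 1) + 4^4 + 2|_4 = 1282 ⇒ 1281
(2) 1281|_4 = 4^(4 + 1) + 4^4 + 1 ↦ 5^(5 + 1) + 5^5 + 1|_5 = 18751 ⇒ 18750
(3) 18750|_5 = 5^(5 + 1) + 5^5 ↦ 6^(6 + 1) + 6^6|_6 = 326592 ⇒ 326591
(4) 326591|_6 = 6^(6 + 1) + 5·6^5 + 5·6^4 + 5·6^3 + 5·6^2 + 5·6 + 5 ↦ 7^(7 + 1) + 5·7^5 + 5·7^4 + 5·7^3 + 5·7^2 + 5·7 + 5|_7 = 5862841 ⇒ 5862840
(5) 5862840|_7 = 7^(7 + 1) + 5·7^5 + 5·7^4 + 5·7^3 + 5·7^2 + 5·7 + 4 ↦ 8^(8 + 1) + 5·8^5 + 5·8^4 + 5·8^3 + 5·8^2 + 5·8 + 4|_8 = 134404972 ⇒ 134404971
(6) 134404971|_8 = 8^(8 + 1) + 5·8^5 + 5·8^4 + 5·8^3 + 5·8^2 + 5·8 + 3 ↦ 9^(9 + 1) + 5·9^5 + 5·9^4 + 5·9^3 + 5·9^2 + 5·9 + 3|_9 = 3487116549 ⇒ 3487116548
(7) 3487116548|_9 = 9^(9 + 1) + 5·9^5 + 5·9^4 + 5·9^3 + 5·9^2 + 5·9 + 2 ↦ 10^(10 + 1) + 5·10^5 + 5·10^4 + 5·10^3 + 5·10^2 + 5·10 + 2|_10 = 100000555552 ⇒ 100000555551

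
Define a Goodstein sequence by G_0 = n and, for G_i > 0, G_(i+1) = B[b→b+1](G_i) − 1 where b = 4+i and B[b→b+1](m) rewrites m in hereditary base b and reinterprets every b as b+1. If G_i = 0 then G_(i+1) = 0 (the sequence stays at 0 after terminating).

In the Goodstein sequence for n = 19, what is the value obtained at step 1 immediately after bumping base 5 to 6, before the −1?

38

G_0=19  [base 4] 4^2 + 3  →[4↦5]→  5^2 + 3 = 28  −1 ⇒ G_1=27
G_1=27  [base 5] 5^2 + 2  →[5↦6]→  6^2 + 2 = 38  −1 ⇒ G_2=37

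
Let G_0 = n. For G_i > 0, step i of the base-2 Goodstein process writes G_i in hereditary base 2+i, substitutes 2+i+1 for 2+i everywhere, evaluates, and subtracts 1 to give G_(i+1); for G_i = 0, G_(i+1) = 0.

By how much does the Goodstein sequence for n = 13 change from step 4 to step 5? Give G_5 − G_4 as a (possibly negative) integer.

5485287

G_0 = 13. HB_2(13) = 2^(2 + 1) + 2^2 + 1. Bump = 109. G_1 = 108.
G_1 = 108. HB_3(108) = 3^(3 + 1) + 3^3. Bump = 1280. G_2 = 1279.
G_2 = 1279. HB_4(1279) = 4^(4 + 1) + 3·4^3 + 3·4^2 + 3·4 + 3. Bump = 16093. G_3 = 16092.
G_3 = 16092. HB_5(16092) = 5^(5 + 1) + 3·5^3 + 3·5^2 + 3·5 + 2. Bump = 280712. G_4 = 280711.
G_4 = 280711. HB_6(280711) = 6^(6 + 1) + 3·6^3 + 3·6^2 + 3·6 + 1. Bump = 5765999. G_5 = 5765998.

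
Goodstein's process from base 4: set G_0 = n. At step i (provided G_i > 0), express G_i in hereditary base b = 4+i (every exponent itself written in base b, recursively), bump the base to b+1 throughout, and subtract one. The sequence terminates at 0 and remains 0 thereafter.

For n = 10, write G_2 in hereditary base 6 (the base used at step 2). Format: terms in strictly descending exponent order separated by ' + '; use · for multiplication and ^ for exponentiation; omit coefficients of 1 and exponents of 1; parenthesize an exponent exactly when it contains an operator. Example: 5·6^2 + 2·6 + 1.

2·6

step 0: 10 = 2·4 + 2; sub 5 for 4: 2·5 + 2; = 12; G_1 = 12−1 = 11
step 1: 11 = 2·5 + 1; sub 6 for 5: 2·6 + 1; = 13; G_2 = 13−1 = 12
step 2: 12 = 2·6; sub 7 for 6: 2·7; = 14; G_3 = 14−1 = 13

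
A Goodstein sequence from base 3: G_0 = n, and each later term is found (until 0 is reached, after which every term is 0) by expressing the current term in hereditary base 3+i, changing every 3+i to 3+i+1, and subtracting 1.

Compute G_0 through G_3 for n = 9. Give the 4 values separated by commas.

base 3: 9 = 3^2; at 4: 4^2 = 16; next = 15
base 4: 15 = 3·4 + 3; at 5: 3·5 + 3 = 18; next = 17
base 5: 17 = 3·5 + 2; at 6: 3·6 + 2 = 20; next = 19

9, 15, 17, 19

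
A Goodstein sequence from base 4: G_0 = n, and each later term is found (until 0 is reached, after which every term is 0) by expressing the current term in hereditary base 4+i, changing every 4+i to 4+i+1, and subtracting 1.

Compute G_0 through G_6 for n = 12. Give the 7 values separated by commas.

12, 14, 15, 16, 17, 18, 19

step 0: 12 = 3·4; sub 5 for 4: 3·5; = 15; G_1 = 15−1 = 14
step 1: 14 = 2·5 + 4; sub 6 for 5: 2·6 + 4; = 16; G_2 = 16−1 = 15
step 2: 15 = 2·6 + 3; sub 7 for 6: 2·7 + 3; = 17; G_3 = 17−1 = 16
step 3: 16 = 2·7 + 2; sub 8 for 7: 2·8 + 2; = 18; G_4 = 18−1 = 17
step 4: 17 = 2·8 + 1; sub 9 for 8: 2·9 + 1; = 19; G_5 = 19−1 = 18
step 5: 18 = 2·9; sub 10 for 9: 2·10; = 20; G_6 = 20−1 = 19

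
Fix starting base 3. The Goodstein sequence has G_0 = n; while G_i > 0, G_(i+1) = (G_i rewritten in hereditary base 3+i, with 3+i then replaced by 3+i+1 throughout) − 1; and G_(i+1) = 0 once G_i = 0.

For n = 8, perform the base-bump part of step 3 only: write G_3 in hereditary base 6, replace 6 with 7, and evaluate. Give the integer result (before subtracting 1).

12

G_0=8  [base 3] 2·3 + 2  →[3↦4]→  2·4 + 2 = 10  −1 ⇒ G_1=9
G_1=9  [base 4] 2·4 + 1  →[4↦5]→  2·5 + 1 = 11  −1 ⇒ G_2=10
G_2=10  [base 5] 2·5  →[5↦6]→  2·6 = 12  −1 ⇒ G_3=11
G_3=11  [base 6] 6 + 5  →[6↦7]→  7 + 5 = 12  −1 ⇒ G_4=11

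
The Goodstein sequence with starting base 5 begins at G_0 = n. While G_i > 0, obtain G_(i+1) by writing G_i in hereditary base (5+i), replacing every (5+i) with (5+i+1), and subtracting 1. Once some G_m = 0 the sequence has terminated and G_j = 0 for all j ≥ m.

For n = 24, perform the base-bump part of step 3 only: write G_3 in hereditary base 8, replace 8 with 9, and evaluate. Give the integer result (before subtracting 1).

37

base 5: 24 = 4·5 + 4; at 6: 4·6 + 4 = 28; next = 27
base 6: 27 = 4·6 + 3; at 7: 4·7 + 3 = 31; next = 30
base 7: 30 = 4·7 + 2; at 8: 4·8 + 2 = 34; next = 33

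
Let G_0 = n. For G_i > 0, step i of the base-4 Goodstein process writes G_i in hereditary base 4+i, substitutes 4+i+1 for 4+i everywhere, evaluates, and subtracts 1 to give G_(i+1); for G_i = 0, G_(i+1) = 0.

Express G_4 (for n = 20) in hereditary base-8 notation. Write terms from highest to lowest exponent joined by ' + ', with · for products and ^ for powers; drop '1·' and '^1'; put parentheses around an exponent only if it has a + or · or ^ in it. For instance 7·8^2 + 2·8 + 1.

8^2 + 1

step 0: 20 = 4^2 + 4; sub 5 for 4: 5^2 + 5; = 30; G_1 = 30−1 = 29
step 1: 29 = 5^2 + 4; sub 6 for 5: 6^2 + 4; = 40; G_2 = 40−1 = 39
step 2: 39 = 6^2 + 3; sub 7 for 6: 7^2 + 3; = 52; G_3 = 52−1 = 51
step 3: 51 = 7^2 + 2; sub 8 for 7: 8^2 + 2; = 66; G_4 = 66−1 = 65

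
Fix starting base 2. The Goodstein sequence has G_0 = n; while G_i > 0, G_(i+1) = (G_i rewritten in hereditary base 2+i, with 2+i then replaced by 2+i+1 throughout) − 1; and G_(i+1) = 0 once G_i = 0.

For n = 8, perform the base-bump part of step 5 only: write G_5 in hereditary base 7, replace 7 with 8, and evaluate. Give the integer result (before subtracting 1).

G_0 = 8. HB_2(8) = 2^(2 + 1). Bump = 81. G_1 = 80.
G_1 = 80. HB_3(80) = 2·3^3 + 2·3^2 + 2·3 + 2. Bump = 554. G_2 = 553.
G_2 = 553. HB_4(553) = 2·4^4 + 2·4^2 + 2·4 + 1. Bump = 6311. G_3 = 6310.
G_3 = 6310. HB_5(6310) = 2·5^5 + 2·5^2 + 2·5. Bump = 93396. G_4 = 93395.
G_4 = 93395. HB_6(93395) = 2·6^6 + 2·6^2 + 6 + 5. Bump = 1647196. G_5 = 1647195.
G_5 = 1647195. HB_7(1647195) = 2·7^7 + 2·7^2 + 7 + 4. Bump = 33554572. G_6 = 33554571.

33554572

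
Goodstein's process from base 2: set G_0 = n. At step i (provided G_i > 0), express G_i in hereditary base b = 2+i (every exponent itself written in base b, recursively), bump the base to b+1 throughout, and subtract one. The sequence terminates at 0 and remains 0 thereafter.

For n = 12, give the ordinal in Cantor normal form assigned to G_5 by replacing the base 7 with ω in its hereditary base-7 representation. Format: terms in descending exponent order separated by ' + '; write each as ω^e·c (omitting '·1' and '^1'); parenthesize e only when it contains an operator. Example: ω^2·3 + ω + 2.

[0] 12 ≡ 2^(2 + 1) + 2^2 (base 2). Lift 3: 108. −1: 107.
[1] 107 ≡ 3^(3 + 1) + 2·3^2 + 2·3 + 2 (base 3). Lift 4: 1066. −1: 1065.
[2] 1065 ≡ 4^(4 + 1) + 2·4^2 + 2·4 + 1 (base 4). Lift 5: 15686. −1: 15685.
[3] 15685 ≡ 5^(5 + 1) + 2·5^2 + 2·5 (base 5). Lift 6: 280020. −1: 280019.
[4] 280019 ≡ 6^(6 + 1) + 2·6^2 + 6 + 5 (base 6). Lift 7: 5764911. −1: 5764910.
[5] 5764910 ≡ 7^(7 + 1) + 2·7^2 + 7 + 4 (base 7). Lift 8: 134217868. −1: 134217867.

ω^(ω + 1) + ω^2·2 + ω + 4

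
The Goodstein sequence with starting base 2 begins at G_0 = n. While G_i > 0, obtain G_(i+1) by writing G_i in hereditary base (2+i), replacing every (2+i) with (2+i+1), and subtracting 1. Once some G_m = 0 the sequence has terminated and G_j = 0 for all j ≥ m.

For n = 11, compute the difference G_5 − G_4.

(0) 11|_2 = 2^(2 + 1) + 2 + 1 ↦ 3^(3 + 1) + 3 + 1|_3 = 85 ⇒ 84
(1) 84|_3 = 3^(3 + 1) + 3 ↦ 4^(4 + 1) + 4|_4 = 1028 ⇒ 1027
(2) 1027|_4 = 4^(4 + 1) + 3 ↦ 5^(5 + 1) + 3|_5 = 15628 ⇒ 15627
(3) 15627|_5 = 5^(5 + 1) + 2 ↦ 6^(6 + 1) + 2|_6 = 279938 ⇒ 279937
(4) 279937|_6 = 6^(6 + 1) + 1 ↦ 7^(7 + 1) + 1|_7 = 5764802 ⇒ 5764801

5484864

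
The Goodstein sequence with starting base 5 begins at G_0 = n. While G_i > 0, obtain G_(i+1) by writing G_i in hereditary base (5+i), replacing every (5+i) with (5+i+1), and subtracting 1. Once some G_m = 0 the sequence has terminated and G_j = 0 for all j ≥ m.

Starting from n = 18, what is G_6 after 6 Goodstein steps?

28

(0) 18|_5 = 3·5 + 3 ↦ 3·6 + 3|_6 = 21 ⇒ 20
(1) 20|_6 = 3·6 + 2 ↦ 3·7 + 2|_7 = 23 ⇒ 22
(2) 22|_7 = 3·7 + 1 ↦ 3·8 + 1|_8 = 25 ⇒ 24
(3) 24|_8 = 3·8 ↦ 3·9|_9 = 27 ⇒ 26
(4) 26|_9 = 2·9 + 8 ↦ 2·10 + 8|_10 = 28 ⇒ 27
(5) 27|_10 = 2·10 + 7 ↦ 2·11 + 7|_11 = 29 ⇒ 28
(6) 28|_11 = 2·11 + 6 ↦ 2·12 + 6|_12 = 30 ⇒ 29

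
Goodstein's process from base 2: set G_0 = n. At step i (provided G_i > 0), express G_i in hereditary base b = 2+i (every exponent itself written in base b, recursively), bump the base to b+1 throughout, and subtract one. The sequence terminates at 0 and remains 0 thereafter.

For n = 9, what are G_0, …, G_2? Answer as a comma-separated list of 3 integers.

step 0: 9 = 2^(2 + 1) + 1; sub 3 for 2: 3^(3 + 1) + 1; = 82; G_1 = 82−1 = 81
step 1: 81 = 3^(3 + 1); sub 4 for 3: 4^(4 + 1); = 1024; G_2 = 1024−1 = 1023

9, 81, 1023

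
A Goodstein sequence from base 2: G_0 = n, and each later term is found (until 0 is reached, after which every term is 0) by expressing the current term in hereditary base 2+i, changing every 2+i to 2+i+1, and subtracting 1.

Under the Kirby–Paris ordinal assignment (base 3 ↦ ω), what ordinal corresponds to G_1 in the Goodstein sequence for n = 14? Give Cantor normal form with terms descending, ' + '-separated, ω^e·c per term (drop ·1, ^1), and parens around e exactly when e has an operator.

ω^(ω + 1) + ω^ω + 2

14 —HB2→ 2^(2 + 1) + 2^2 + 2 —bump→ 3^(3 + 1) + 3^3 + 3 = 111 —(−1)→ 110
110 —HB3→ 3^(3 + 1) + 3^3 + 2 —bump→ 4^(4 + 1) + 4^4 + 2 = 1282 —(−1)→ 1281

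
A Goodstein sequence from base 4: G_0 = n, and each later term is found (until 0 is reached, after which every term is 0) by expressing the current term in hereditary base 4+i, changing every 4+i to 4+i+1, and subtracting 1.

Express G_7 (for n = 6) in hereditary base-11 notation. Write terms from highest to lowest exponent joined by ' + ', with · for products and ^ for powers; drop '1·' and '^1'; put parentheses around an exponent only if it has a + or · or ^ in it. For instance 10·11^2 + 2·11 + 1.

step 0: 6 = 4 + 2; sub 5 for 4: 5 + 2; = 7; G_1 = 7−1 = 6
step 1: 6 = 5 + 1; sub 6 for 5: 6 + 1; = 7; G_2 = 7−1 = 6
step 2: 6 = 6; sub 7 for 6: 7; = 7; G_3 = 7−1 = 6
step 3: 6 = 6; sub 8 for 7: 6; = 6; G_4 = 6−1 = 5
step 4: 5 = 5; sub 9 for 8: 5; = 5; G_5 = 5−1 = 4
step 5: 4 = 4; sub 10 for 9: 4; = 4; G_6 = 4−1 = 3
step 6: 3 = 3; sub 11 for 10: 3; = 3; G_7 = 3−1 = 2

2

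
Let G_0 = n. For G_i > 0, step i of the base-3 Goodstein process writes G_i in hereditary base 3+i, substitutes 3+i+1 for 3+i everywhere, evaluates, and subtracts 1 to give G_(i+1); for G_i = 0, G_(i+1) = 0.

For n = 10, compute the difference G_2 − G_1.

G_0=10  [base 3] 3^2 + 1  →[3↦4]→  4^2 + 1 = 17  −1 ⇒ G_1=16
G_1=16  [base 4] 4^2  →[4↦5]→  5^2 = 25  −1 ⇒ G_2=24

8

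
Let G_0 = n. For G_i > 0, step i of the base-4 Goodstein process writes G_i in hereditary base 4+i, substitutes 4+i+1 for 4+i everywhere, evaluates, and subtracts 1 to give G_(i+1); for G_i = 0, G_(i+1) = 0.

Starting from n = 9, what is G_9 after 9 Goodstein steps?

10

base 4: 9 = 2·4 + 1; at 5: 2·5 + 1 = 11; next = 10
base 5: 10 = 2·5; at 6: 2·6 = 12; next = 11
base 6: 11 = 6 + 5; at 7: 7 + 5 = 12; next = 11
base 7: 11 = 7 + 4; at 8: 8 + 4 = 12; next = 11
base 8: 11 = 8 + 3; at 9: 9 + 3 = 12; next = 11
base 9: 11 = 9 + 2; at 10: 10 + 2 = 12; next = 11
base 10: 11 = 10 + 1; at 11: 11 + 1 = 12; next = 11
base 11: 11 = 11; at 12: 12 = 12; next = 11
base 12: 11 = 11; at 13: 11 = 11; next = 10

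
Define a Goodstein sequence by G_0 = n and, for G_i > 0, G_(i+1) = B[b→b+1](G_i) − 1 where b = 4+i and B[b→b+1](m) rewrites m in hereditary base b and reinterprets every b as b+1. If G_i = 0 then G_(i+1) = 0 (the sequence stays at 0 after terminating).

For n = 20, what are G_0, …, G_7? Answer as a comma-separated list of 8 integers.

20, 29, 39, 51, 65, 81, 99, 107

20 —HB4→ 4^2 + 4 —bump→ 5^2 + 5 = 30 —(−1)→ 29
29 —HB5→ 5^2 + 4 —bump→ 6^2 + 4 = 40 —(−1)→ 39
39 —HB6→ 6^2 + 3 —bump→ 7^2 + 3 = 52 —(−1)→ 51
51 —HB7→ 7^2 + 2 —bump→ 8^2 + 2 = 66 —(−1)→ 65
65 —HB8→ 8^2 + 1 —bump→ 9^2 + 1 = 82 —(−1)→ 81
81 —HB9→ 9^2 —bump→ 10^2 = 100 —(−1)→ 99
99 —HB10→ 9·10 + 9 —bump→ 9·11 + 9 = 108 —(−1)→ 107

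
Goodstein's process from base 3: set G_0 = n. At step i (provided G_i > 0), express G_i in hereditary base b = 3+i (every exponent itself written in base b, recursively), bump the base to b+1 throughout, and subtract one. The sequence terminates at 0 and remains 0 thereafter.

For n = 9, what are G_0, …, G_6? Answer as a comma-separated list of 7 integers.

9, 15, 17, 19, 21, 23, 24

[0] 9 ≡ 3^2 (base 3). Lift 4: 16. −1: 15.
[1] 15 ≡ 3·4 + 3 (base 4). Lift 5: 18. −1: 17.
[2] 17 ≡ 3·5 + 2 (base 5). Lift 6: 20. −1: 19.
[3] 19 ≡ 3·6 + 1 (base 6). Lift 7: 22. −1: 21.
[4] 21 ≡ 3·7 (base 7). Lift 8: 24. −1: 23.
[5] 23 ≡ 2·8 + 7 (base 8). Lift 9: 25. −1: 24.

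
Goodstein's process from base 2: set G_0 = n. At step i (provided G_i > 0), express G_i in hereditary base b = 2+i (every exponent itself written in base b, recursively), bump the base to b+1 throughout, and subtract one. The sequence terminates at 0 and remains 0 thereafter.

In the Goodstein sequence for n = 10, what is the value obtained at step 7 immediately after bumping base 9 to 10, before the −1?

[0] 10 ≡ 2^(2 + 1) + 2 (base 2). Lift 3: 84. −1: 83.
[1] 83 ≡ 3^(3 + 1) + 2 (base 3). Lift 4: 1026. −1: 1025.
[2] 1025 ≡ 4^(4 + 1) + 1 (base 4). Lift 5: 15626. −1: 15625.
[3] 15625 ≡ 5^(5 + 1) (base 5). Lift 6: 279936. −1: 279935.
[4] 279935 ≡ 5·6^6 + 5·6^5 + 5·6^4 + 5·6^3 + 5·6^2 + 5·6 + 5 (base 6). Lift 7: 4215755. −1: 4215754.
[5] 4215754 ≡ 5·7^7 + 5·7^5 + 5·7^4 + 5·7^3 + 5·7^2 + 5·7 + 4 (base 7). Lift 8: 84073324. −1: 84073323.
[6] 84073323 ≡ 5·8^8 + 5·8^5 + 5·8^4 + 5·8^3 + 5·8^2 + 5·8 + 3 (base 8). Lift 9: 1937434593. −1: 1937434592.
[7] 1937434592 ≡ 5·9^9 + 5·9^5 + 5·9^4 + 5·9^3 + 5·9^2 + 5·9 + 2 (base 9). Lift 10: 50000555552. −1: 50000555551.

50000555552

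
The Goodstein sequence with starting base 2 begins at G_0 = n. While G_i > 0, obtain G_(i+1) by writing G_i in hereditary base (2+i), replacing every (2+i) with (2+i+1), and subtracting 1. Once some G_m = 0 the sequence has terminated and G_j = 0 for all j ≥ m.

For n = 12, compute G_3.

[0] 12 ≡ 2^(2 + 1) + 2^2 (base 2). Lift 3: 108. −1: 107.
[1] 107 ≡ 3^(3 + 1) + 2·3^2 + 2·3 + 2 (base 3). Lift 4: 1066. −1: 1065.
[2] 1065 ≡ 4^(4 + 1) + 2·4^2 + 2·4 + 1 (base 4). Lift 5: 15686. −1: 15685.

15685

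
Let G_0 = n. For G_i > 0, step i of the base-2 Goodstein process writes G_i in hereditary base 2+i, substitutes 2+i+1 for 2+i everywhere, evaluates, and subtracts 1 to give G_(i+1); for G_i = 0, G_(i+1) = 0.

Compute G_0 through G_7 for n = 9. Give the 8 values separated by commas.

9, 81, 1023, 9842, 140743, 2471826, 50333399, 1162263921

G_0=9  [base 2] 2^(2 + 1) + 1  →[2↦3]→  3^(3 + 1) + 1 = 82  −1 ⇒ G_1=81
G_1=81  [base 3] 3^(3 + 1)  →[3↦4]→  4^(4 + 1) = 1024  −1 ⇒ G_2=1023
G_2=1023  [base 4] 3·4^4 + 3·4^3 + 3·4^2 + 3·4 + 3  →[4↦5]→  3·5^5 + 3·5^3 + 3·5^2 + 3·5 + 3 = 9843  −1 ⇒ G_3=9842
G_3=9842  [base 5] 3·5^5 + 3·5^3 + 3·5^2 + 3·5 + 2  →[5↦6]→  3·6^6 + 3·6^3 + 3·6^2 + 3·6 + 2 = 140744  −1 ⇒ G_4=140743
G_4=140743  [base 6] 3·6^6 + 3·6^3 + 3·6^2 + 3·6 + 1  →[6↦7]→  3·7^7 + 3·7^3 + 3·7^2 + 3·7 + 1 = 2471827  −1 ⇒ G_5=2471826
G_5=2471826  [base 7] 3·7^7 + 3·7^3 + 3·7^2 + 3·7  →[7↦8]→  3·8^8 + 3·8^3 + 3·8^2 + 3·8 = 50333400  −1 ⇒ G_6=50333399
G_6=50333399  [base 8] 3·8^8 + 3·8^3 + 3·8^2 + 2·8 + 7  →[8↦9]→  3·9^9 + 3·9^3 + 3·9^2 + 2·9 + 7 = 1162263922  −1 ⇒ G_7=1162263921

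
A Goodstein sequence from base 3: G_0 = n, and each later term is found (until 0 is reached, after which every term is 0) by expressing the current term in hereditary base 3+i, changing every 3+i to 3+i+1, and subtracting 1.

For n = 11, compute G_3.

step 0: 11 = 3^2 + 2; sub 4 for 3: 4^2 + 2; = 18; G_1 = 18−1 = 17
step 1: 17 = 4^2 + 1; sub 5 for 4: 5^2 + 1; = 26; G_2 = 26−1 = 25
step 2: 25 = 5^2; sub 6 for 5: 6^2; = 36; G_3 = 36−1 = 35
step 3: 35 = 5·6 + 5; sub 7 for 6: 5·7 + 5; = 40; G_4 = 40−1 = 39

35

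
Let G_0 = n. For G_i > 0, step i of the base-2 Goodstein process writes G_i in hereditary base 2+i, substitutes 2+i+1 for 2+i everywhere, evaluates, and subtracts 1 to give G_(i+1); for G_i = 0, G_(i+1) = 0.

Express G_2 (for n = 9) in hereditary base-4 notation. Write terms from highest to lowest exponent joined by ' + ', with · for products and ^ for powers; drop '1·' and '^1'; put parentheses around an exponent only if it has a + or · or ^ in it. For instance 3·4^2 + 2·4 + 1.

3·4^4 + 3·4^3 + 3·4^2 + 3·4 + 3

9 —HB2→ 2^(2 + 1) + 1 —bump→ 3^(3 + 1) + 1 = 82 —(−1)→ 81
81 —HB3→ 3^(3 + 1) —bump→ 4^(4 + 1) = 1024 —(−1)→ 1023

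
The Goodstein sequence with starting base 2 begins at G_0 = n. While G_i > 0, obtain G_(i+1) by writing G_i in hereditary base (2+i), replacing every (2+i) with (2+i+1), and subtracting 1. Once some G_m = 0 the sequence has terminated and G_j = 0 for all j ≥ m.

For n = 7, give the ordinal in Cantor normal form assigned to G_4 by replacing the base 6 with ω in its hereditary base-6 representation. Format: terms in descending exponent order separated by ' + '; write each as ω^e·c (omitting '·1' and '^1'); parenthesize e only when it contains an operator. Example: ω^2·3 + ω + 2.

[0] 7 ≡ 2^2 + 2 + 1 (base 2). Lift 3: 31. −1: 30.
[1] 30 ≡ 3^3 + 3 (base 3). Lift 4: 260. −1: 259.
[2] 259 ≡ 4^4 + 3 (base 4). Lift 5: 3128. −1: 3127.
[3] 3127 ≡ 5^5 + 2 (base 5). Lift 6: 46658. −1: 46657.

ω^ω + 1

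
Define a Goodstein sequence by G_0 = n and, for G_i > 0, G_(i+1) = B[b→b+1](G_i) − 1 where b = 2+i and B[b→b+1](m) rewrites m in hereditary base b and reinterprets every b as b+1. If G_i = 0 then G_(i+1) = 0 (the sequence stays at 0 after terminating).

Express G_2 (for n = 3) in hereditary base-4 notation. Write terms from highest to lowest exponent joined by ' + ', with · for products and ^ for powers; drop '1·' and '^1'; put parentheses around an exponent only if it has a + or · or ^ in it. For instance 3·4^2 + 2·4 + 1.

G_0=3  [base 2] 2 + 1  →[2↦3]→  3 + 1 = 4  −1 ⇒ G_1=3
G_1=3  [base 3] 3  →[3↦4]→  4 = 4  −1 ⇒ G_2=3
G_2=3  [base 4] 3  →[4↦5]→  3 = 3  −1 ⇒ G_3=2

3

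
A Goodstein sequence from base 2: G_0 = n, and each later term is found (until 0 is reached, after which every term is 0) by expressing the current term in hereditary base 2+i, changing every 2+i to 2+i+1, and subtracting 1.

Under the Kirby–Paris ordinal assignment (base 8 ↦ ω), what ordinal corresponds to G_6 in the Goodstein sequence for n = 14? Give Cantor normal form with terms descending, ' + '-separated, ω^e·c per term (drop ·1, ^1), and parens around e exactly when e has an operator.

[0] 14 ≡ 2^(2 + 1) + 2^2 + 2 (base 2). Lift 3: 111. −1: 110.
[1] 110 ≡ 3^(3 + 1) + 3^3 + 2 (base 3). Lift 4: 1282. −1: 1281.
[2] 1281 ≡ 4^(4 + 1) + 4^4 + 1 (base 4). Lift 5: 18751. −1: 18750.
[3] 18750 ≡ 5^(5 + 1) + 5^5 (base 5). Lift 6: 326592. −1: 326591.
[4] 326591 ≡ 6^(6 + 1) + 5·6^5 + 5·6^4 + 5·6^3 + 5·6^2 + 5·6 + 5 (base 6). Lift 7: 5862841. −1: 5862840.
[5] 5862840 ≡ 7^(7 + 1) + 5·7^5 + 5·7^4 + 5·7^3 + 5·7^2 + 5·7 + 4 (base 7). Lift 8: 134404972. −1: 134404971.

ω^(ω + 1) + ω^5·5 + ω^4·5 + ω^3·5 + ω^2·5 + ω·5 + 3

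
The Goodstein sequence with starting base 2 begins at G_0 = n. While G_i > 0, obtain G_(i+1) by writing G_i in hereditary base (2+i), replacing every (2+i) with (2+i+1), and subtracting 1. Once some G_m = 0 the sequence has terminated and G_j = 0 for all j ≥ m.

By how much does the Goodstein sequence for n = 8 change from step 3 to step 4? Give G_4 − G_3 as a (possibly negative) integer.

G_0=8  [base 2] 2^(2 + 1)  →[2↦3]→  3^(3 + 1) = 81  −1 ⇒ G_1=80
G_1=80  [base 3] 2·3^3 + 2·3^2 + 2·3 + 2  →[3↦4]→  2·4^4 + 2·4^2 + 2·4 + 2 = 554  −1 ⇒ G_2=553
G_2=553  [base 4] 2·4^4 + 2·4^2 + 2·4 + 1  →[4↦5]→  2·5^5 + 2·5^2 + 2·5 + 1 = 6311  −1 ⇒ G_3=6310
G_3=6310  [base 5] 2·5^5 + 2·5^2 + 2·5  →[5↦6]→  2·6^6 + 2·6^2 + 2·6 = 93396  −1 ⇒ G_4=93395

87085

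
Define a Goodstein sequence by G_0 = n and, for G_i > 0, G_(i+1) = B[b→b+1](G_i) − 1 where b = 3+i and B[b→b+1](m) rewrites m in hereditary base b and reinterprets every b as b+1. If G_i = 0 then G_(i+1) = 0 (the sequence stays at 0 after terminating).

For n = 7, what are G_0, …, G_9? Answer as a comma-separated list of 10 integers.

7, 8, 9, 9, 9, 9, 9, 9, 8, 7

(0) 7|_3 = 2·3 + 1 ↦ 2·4 + 1|_4 = 9 ⇒ 8
(1) 8|_4 = 2·4 ↦ 2·5|_5 = 10 ⇒ 9
(2) 9|_5 = 5 + 4 ↦ 6 + 4|_6 = 10 ⇒ 9
(3) 9|_6 = 6 + 3 ↦ 7 + 3|_7 = 10 ⇒ 9
(4) 9|_7 = 7 + 2 ↦ 8 + 2|_8 = 10 ⇒ 9
(5) 9|_8 = 8 + 1 ↦ 9 + 1|_9 = 10 ⇒ 9
(6) 9|_9 = 9 ↦ 10|_10 = 10 ⇒ 9
(7) 9|_10 = 9 ↦ 9|_11 = 9 ⇒ 8
(8) 8|_11 = 8 ↦ 8|_12 = 8 ⇒ 7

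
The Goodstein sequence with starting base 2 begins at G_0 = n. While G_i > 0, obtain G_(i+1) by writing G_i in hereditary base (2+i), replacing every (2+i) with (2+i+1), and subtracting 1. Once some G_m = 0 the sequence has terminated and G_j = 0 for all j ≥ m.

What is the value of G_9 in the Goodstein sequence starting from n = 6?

(0) 6|_2 = 2^2 + 2 ↦ 3^3 + 3|_3 = 30 ⇒ 29
(1) 29|_3 = 3^3 + 2 ↦ 4^4 + 2|_4 = 258 ⇒ 257
(2) 257|_4 = 4^4 + 1 ↦ 5^5 + 1|_5 = 3126 ⇒ 3125
(3) 3125|_5 = 5^5 ↦ 6^6|_6 = 46656 ⇒ 46655
(4) 46655|_6 = 5·6^5 + 5·6^4 + 5·6^3 + 5·6^2 + 5·6 + 5 ↦ 5·7^5 + 5·7^4 + 5·7^3 + 5·7^2 + 5·7 + 5|_7 = 98040 ⇒ 98039
(5) 98039|_7 = 5·7^5 + 5·7^4 + 5·7^3 + 5·7^2 + 5·7 + 4 ↦ 5·8^5 + 5·8^4 + 5·8^3 + 5·8^2 + 5·8 + 4|_8 = 187244 ⇒ 187243
(6) 187243|_8 = 5·8^5 + 5·8^4 + 5·8^3 + 5·8^2 + 5·8 + 3 ↦ 5·9^5 + 5·9^4 + 5·9^3 + 5·9^2 + 5·9 + 3|_9 = 332148 ⇒ 332147
(7) 332147|_9 = 5·9^5 + 5·9^4 + 5·9^3 + 5·9^2 + 5·9 + 2 ↦ 5·10^5 + 5·10^4 + 5·10^3 + 5·10^2 + 5·10 + 2|_10 = 555552 ⇒ 555551
(8) 555551|_10 = 5·10^5 + 5·10^4 + 5·10^3 + 5·10^2 + 5·10 + 1 ↦ 5·11^5 + 5·11^4 + 5·11^3 + 5·11^2 + 5·11 + 1|_11 = 885776 ⇒ 885775

885775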